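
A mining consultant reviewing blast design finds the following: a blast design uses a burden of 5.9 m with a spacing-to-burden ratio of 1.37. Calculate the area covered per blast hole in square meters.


First, find the spacing:
Spacing = burden * ratio = 5.9 * 1.37
= 8.083 m
Then, calculate the area:
Area = burden * spacing = 5.9 * 8.083
= 47.6897 m^2

47.6897 m^2


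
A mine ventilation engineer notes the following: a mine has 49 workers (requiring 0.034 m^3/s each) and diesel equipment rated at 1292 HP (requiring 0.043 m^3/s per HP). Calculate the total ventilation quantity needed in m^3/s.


Airflow for workers:
Q_people = 49 * 0.034 = 1.666 m^3/s
Airflow for diesel equipment:
Q_diesel = 1292 * 0.043 = 55.556 m^3/s
Total ventilation:
Q_total = 1.666 + 55.556
= 57.222 m^3/s

57.222 m^3/s


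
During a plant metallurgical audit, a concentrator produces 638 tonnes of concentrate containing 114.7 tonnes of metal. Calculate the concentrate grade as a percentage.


Grade = (metal in concentrate / concentrate mass) * 100
= (114.7 / 638) * 100
= 0.1797805643 * 100
= 17.9781%

17.9781%


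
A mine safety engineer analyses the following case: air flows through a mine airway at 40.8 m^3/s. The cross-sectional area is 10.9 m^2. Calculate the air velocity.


3.7431 m/s

Velocity = flow rate / cross-sectional area
= 40.8 / 10.9
= 3.7431 m/s


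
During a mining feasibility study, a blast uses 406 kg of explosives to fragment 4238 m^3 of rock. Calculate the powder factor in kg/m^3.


Powder factor = explosive mass / rock volume
= 406 / 4238
= 0.0958 kg/m^3

0.0958 kg/m^3


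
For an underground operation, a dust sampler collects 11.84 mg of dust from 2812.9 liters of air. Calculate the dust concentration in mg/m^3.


4.2092 mg/m^3

Convert liters to m^3: 1 m^3 = 1000 L
Concentration = mass / volume * 1000
= 11.84 / 2812.9 * 1000
= 0.004209179139 * 1000
= 4.2092 mg/m^3


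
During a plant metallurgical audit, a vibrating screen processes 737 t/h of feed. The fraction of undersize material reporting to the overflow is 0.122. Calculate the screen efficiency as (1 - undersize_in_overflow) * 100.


87.8%

Screen efficiency = (1 - fraction of undersize in overflow) * 100
= (1 - 0.122) * 100
= 0.878 * 100
= 87.8%


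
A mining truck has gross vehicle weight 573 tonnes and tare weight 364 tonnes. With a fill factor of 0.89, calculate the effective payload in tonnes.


Maximum payload = gross - tare
= 573 - 364 = 209 tonnes
Effective payload = max payload * fill factor
= 209 * 0.89
= 186.01 tonnes

186.01 tonnes


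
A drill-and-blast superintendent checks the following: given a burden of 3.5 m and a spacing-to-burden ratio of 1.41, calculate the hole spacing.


4.935 m

Spacing = burden * ratio
= 3.5 * 1.41
= 4.935 m


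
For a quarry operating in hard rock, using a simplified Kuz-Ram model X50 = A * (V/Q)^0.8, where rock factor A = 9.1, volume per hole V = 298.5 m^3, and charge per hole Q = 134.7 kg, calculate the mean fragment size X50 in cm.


Compute V/Q:
V/Q = 298.5 / 134.7 = 2.216035635
Raise to the power 0.8:
(V/Q)^0.8 = 2.216035635^0.8 = 1.889998205
Multiply by A:
X50 = 9.1 * 1.889998205
= 17.199 cm

17.199 cm


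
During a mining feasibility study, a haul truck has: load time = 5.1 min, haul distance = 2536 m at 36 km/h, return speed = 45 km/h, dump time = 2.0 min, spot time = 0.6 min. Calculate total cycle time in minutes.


15.308 min

Convert haul speed to m/min: 36 * 1000/60 = 600 m/min
Haul time = 2536 / 600 = 4.226666667 min
Convert return speed to m/min: 45 * 1000/60 = 750 m/min
Return time = 2536 / 750 = 3.381333333 min
Total cycle time:
= 5.1 + 4.226666667 + 2.0 + 3.381333333 + 0.6
= 15.308 min


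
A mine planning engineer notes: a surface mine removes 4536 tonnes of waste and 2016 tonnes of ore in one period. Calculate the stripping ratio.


Stripping ratio = waste tonnage / ore tonnage
= 4536 / 2016
= 2.25

2.25


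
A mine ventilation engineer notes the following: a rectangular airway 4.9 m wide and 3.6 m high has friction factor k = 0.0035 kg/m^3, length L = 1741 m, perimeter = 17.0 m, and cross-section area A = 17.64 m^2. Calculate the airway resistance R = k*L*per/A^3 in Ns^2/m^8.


Compute the numerator:
k * L * per = 0.0035 * 1741 * 17.0
= 103.5895
Compute the denominator:
A^3 = 17.64^3 = 5489.031744
Resistance:
R = 103.5895 / 5489.031744
= 0.0189 Ns^2/m^8

0.0189 Ns^2/m^8


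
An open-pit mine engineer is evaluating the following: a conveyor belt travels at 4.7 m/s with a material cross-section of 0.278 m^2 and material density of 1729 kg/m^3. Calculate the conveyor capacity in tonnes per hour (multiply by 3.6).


Volumetric flow = speed * area
= 4.7 * 0.278 = 1.3066 m^3/s
Mass flow = volumetric * density
= 1.3066 * 1729 = 2259.1114 kg/s
Convert to t/h: multiply by 3.6
Capacity = 2259.1114 * 3.6
= 8132.801 t/h

8132.801 t/h


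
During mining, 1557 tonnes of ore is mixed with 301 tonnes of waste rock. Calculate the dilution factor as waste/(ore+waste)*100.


16.2002%

Total material = ore + waste
= 1557 + 301 = 1858 tonnes
Dilution = waste / total * 100
= 301 / 1858 * 100
= 0.1620021529 * 100
= 16.2002%


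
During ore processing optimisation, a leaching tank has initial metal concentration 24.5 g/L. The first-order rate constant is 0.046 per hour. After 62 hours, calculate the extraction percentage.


94.2271%

Compute the exponent:
-k * t = -0.046 * 62 = -2.852
Remaining concentration:
C = 24.5 * exp(-2.852)
= 24.5 * 0.05772874784
= 1.414354322 g/L
Extracted = 24.5 - 1.414354322 = 23.08564568 g/L
Extraction % = 23.08564568 / 24.5 * 100
= 94.2271%


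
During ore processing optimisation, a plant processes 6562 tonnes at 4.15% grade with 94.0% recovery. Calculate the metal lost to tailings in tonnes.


Total metal in feed:
= 6562 * 4.15 / 100 = 272.323 tonnes
Metal recovered:
= 272.323 * 94.0 / 100 = 255.98362 tonnes
Metal lost to tailings:
= 272.323 - 255.98362
= 16.3394 tonnes

16.3394 tonnes


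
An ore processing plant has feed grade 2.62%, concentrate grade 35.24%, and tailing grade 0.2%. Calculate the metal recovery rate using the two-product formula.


Using the two-product formula:
R = 100 * c * (f - t) / (f * (c - t))
Numerator = 100 * 35.24 * (2.62 - 0.2)
= 100 * 35.24 * 2.42
= 8528.08
Denominator = 2.62 * (35.24 - 0.2)
= 2.62 * 35.04
= 91.8048
R = 8528.08 / 91.8048
= 92.8936%

92.8936%


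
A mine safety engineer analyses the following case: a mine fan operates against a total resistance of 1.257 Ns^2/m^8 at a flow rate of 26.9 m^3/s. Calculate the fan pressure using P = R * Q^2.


Compute Q^2:
Q^2 = 26.9^2 = 723.61
Compute pressure:
P = R * Q^2 = 1.257 * 723.61
= 909.5778 Pa

909.5778 Pa


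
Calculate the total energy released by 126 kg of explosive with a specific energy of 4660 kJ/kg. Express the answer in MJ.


587.16 MJ

Energy = mass * specific_energy / 1000
= 126 * 4660 / 1000
= 587160 / 1000
= 587.16 MJ


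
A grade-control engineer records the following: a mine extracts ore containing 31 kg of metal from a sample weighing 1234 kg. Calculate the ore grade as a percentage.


Ore grade = (metal mass / ore mass) * 100
= (31 / 1234) * 100
= 0.02512155592 * 100
= 2.5122%

2.5122%


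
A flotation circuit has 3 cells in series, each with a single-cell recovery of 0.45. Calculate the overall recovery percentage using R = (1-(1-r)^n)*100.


Complement of single-cell recovery:
1 - r = 1 - 0.45 = 0.55
Raise to power n:
(1 - r)^3 = 0.55^3 = 0.166375
Overall recovery:
R = (1 - 0.166375) * 100
= 83.3625%

83.3625%


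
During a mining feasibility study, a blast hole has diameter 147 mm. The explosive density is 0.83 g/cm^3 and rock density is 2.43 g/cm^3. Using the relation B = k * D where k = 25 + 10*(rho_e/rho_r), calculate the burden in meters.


First, compute k:
rho_e / rho_r = 0.83 / 2.43 = 0.341563786
k = 25 + 10 * 0.341563786 = 28.41563786
Then, compute burden:
B = k * D / 1000 = 28.41563786 * 147 / 1000
= 4177.098765 / 1000
= 4.1771 m

4.1771 m


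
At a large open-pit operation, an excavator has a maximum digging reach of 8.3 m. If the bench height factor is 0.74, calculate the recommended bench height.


Bench height = reach * factor
= 8.3 * 0.74
= 6.142 m

6.142 m


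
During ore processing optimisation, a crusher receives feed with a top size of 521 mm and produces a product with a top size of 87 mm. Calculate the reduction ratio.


5.9885

Reduction ratio = feed size / product size
= 521 / 87
= 5.9885


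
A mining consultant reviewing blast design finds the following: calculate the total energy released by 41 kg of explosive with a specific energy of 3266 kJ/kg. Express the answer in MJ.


133.906 MJ

Energy = mass * specific_energy / 1000
= 41 * 3266 / 1000
= 133906 / 1000
= 133.906 MJ


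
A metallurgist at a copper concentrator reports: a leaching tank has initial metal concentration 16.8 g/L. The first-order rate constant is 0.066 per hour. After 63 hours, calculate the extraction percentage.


98.4361%

Compute the exponent:
-k * t = -0.066 * 63 = -4.158
Remaining concentration:
C = 16.8 * exp(-4.158)
= 16.8 * 0.01563880427
= 0.2627319118 g/L
Extracted = 16.8 - 0.2627319118 = 16.53726809 g/L
Extraction % = 16.53726809 / 16.8 * 100
= 98.4361%


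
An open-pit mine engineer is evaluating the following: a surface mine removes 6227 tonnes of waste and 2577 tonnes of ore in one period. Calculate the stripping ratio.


Stripping ratio = waste tonnage / ore tonnage
= 6227 / 2577
= 2.4164

2.4164


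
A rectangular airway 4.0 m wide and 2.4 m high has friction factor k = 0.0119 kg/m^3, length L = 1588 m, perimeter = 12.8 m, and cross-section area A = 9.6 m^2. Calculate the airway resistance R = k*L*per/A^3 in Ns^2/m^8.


Compute the numerator:
k * L * per = 0.0119 * 1588 * 12.8
= 241.88416
Compute the denominator:
A^3 = 9.6^3 = 884.736
Resistance:
R = 241.88416 / 884.736
= 0.2734 Ns^2/m^8

0.2734 Ns^2/m^8


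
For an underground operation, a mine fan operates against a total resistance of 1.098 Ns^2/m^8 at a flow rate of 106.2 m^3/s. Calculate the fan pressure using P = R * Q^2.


Compute Q^2:
Q^2 = 106.2^2 = 11278.44
Compute pressure:
P = R * Q^2 = 1.098 * 11278.44
= 12383.7271 Pa

12383.7271 Pa


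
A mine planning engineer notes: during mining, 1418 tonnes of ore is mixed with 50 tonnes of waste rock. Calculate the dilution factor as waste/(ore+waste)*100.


3.406%

Total material = ore + waste
= 1418 + 50 = 1468 tonnes
Dilution = waste / total * 100
= 50 / 1468 * 100
= 0.0340599455 * 100
= 3.406%


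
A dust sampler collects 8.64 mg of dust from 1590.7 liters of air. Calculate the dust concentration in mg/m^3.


5.4316 mg/m^3

Convert liters to m^3: 1 m^3 = 1000 L
Concentration = mass / volume * 1000
= 8.64 / 1590.7 * 1000
= 0.005431571006 * 1000
= 5.4316 mg/m^3


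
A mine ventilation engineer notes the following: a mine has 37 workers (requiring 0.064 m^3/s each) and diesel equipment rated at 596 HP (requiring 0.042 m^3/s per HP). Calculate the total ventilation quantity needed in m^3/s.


Airflow for workers:
Q_people = 37 * 0.064 = 2.368 m^3/s
Airflow for diesel equipment:
Q_diesel = 596 * 0.042 = 25.032 m^3/s
Total ventilation:
Q_total = 2.368 + 25.032
= 27.4 m^3/s

27.4 m^3/s


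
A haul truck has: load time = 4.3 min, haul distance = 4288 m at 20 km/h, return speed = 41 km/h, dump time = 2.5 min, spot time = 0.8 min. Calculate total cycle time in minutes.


26.7391 min

Convert haul speed to m/min: 20 * 1000/60 = 333.3333333 m/min
Haul time = 4288 / 333.3333333 = 12.864 min
Convert return speed to m/min: 41 * 1000/60 = 683.3333333 m/min
Return time = 4288 / 683.3333333 = 6.275121951 min
Total cycle time:
= 4.3 + 12.864 + 2.5 + 6.275121951 + 0.8
= 26.7391 min


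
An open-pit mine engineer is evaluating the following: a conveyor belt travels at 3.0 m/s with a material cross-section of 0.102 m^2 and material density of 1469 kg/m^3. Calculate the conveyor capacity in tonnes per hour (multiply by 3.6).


Volumetric flow = speed * area
= 3.0 * 0.102 = 0.306 m^3/s
Mass flow = volumetric * density
= 0.306 * 1469 = 449.514 kg/s
Convert to t/h: multiply by 3.6
Capacity = 449.514 * 3.6
= 1618.2504 t/h

1618.2504 t/h


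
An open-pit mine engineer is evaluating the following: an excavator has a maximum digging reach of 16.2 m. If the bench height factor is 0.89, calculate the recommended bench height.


14.418 m

Bench height = reach * factor
= 16.2 * 0.89
= 14.418 m


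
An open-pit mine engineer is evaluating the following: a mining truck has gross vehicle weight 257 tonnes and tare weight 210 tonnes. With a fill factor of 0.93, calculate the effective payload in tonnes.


Maximum payload = gross - tare
= 257 - 210 = 47 tonnes
Effective payload = max payload * fill factor
= 47 * 0.93
= 43.71 tonnes

43.71 tonnes


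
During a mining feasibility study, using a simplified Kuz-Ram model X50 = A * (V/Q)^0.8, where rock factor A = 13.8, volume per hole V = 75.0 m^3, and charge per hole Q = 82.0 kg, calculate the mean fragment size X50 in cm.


Compute V/Q:
V/Q = 75.0 / 82.0 = 0.9146341463
Raise to the power 0.8:
(V/Q)^0.8 = 0.9146341463^0.8 = 0.9311034349
Multiply by A:
X50 = 13.8 * 0.9311034349
= 12.8492 cm

12.8492 cm


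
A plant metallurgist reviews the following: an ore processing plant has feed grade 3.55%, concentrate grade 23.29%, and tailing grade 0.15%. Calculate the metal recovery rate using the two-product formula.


Using the two-product formula:
R = 100 * c * (f - t) / (f * (c - t))
Numerator = 100 * 23.29 * (3.55 - 0.15)
= 100 * 23.29 * 3.4
= 7918.6
Denominator = 3.55 * (23.29 - 0.15)
= 3.55 * 23.14
= 82.147
R = 7918.6 / 82.147
= 96.3955%

96.3955%


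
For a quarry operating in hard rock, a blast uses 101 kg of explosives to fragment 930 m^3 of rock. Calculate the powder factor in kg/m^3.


Powder factor = explosive mass / rock volume
= 101 / 930
= 0.1086 kg/m^3

0.1086 kg/m^3


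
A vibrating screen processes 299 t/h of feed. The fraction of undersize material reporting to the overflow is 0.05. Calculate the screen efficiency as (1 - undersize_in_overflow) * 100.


95.0%

Screen efficiency = (1 - fraction of undersize in overflow) * 100
= (1 - 0.05) * 100
= 0.95 * 100
= 95.0%


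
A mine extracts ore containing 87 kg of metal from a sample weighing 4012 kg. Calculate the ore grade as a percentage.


Ore grade = (metal mass / ore mass) * 100
= (87 / 4012) * 100
= 0.02168494516 * 100
= 2.1685%

2.1685%


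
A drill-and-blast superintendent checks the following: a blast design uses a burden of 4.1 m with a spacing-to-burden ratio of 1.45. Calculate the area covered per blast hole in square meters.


First, find the spacing:
Spacing = burden * ratio = 4.1 * 1.45
= 5.945 m
Then, calculate the area:
Area = burden * spacing = 4.1 * 5.945
= 24.3745 m^2

24.3745 m^2


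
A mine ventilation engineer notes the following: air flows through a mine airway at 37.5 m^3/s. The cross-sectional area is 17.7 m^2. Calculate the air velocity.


2.1186 m/s

Velocity = flow rate / cross-sectional area
= 37.5 / 17.7
= 2.1186 m/s


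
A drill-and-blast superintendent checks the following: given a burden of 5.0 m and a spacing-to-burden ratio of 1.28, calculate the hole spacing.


6.4 m

Spacing = burden * ratio
= 5.0 * 1.28
= 6.4 m


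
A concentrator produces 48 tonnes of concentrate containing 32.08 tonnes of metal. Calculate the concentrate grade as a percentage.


Grade = (metal in concentrate / concentrate mass) * 100
= (32.08 / 48) * 100
= 0.6683333333 * 100
= 66.8333%

66.8333%


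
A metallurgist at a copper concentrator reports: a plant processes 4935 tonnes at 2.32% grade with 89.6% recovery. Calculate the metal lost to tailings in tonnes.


11.9072 tonnes

Total metal in feed:
= 4935 * 2.32 / 100 = 114.492 tonnes
Metal recovered:
= 114.492 * 89.6 / 100 = 102.584832 tonnes
Metal lost to tailings:
= 114.492 - 102.584832
= 11.9072 tonnes


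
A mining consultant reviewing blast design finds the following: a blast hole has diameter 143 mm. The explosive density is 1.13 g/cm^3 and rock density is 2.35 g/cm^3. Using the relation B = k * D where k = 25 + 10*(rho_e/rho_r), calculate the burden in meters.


First, compute k:
rho_e / rho_r = 1.13 / 2.35 = 0.4808510638
k = 25 + 10 * 0.4808510638 = 29.80851064
Then, compute burden:
B = k * D / 1000 = 29.80851064 * 143 / 1000
= 4262.617021 / 1000
= 4.2626 m

4.2626 m


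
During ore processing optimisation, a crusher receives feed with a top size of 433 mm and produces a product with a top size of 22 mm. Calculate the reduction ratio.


Reduction ratio = feed size / product size
= 433 / 22
= 19.6818

19.6818


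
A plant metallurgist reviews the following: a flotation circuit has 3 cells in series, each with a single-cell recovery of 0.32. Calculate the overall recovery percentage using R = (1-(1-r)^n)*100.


68.5568%

Complement of single-cell recovery:
1 - r = 1 - 0.32 = 0.68
Raise to power n:
(1 - r)^3 = 0.68^3 = 0.314432
Overall recovery:
R = (1 - 0.314432) * 100
= 68.5568%


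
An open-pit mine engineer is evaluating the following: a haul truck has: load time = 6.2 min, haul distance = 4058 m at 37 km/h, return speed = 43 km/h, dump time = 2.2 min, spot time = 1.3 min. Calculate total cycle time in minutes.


Convert haul speed to m/min: 37 * 1000/60 = 616.6666667 m/min
Haul time = 4058 / 616.6666667 = 6.580540541 min
Convert return speed to m/min: 43 * 1000/60 = 716.6666667 m/min
Return time = 4058 / 716.6666667 = 5.662325581 min
Total cycle time:
= 6.2 + 6.580540541 + 2.2 + 5.662325581 + 1.3
= 21.9429 min

21.9429 min


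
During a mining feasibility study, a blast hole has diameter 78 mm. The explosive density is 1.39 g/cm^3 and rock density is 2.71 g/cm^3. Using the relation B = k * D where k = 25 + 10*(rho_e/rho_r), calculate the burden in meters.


First, compute k:
rho_e / rho_r = 1.39 / 2.71 = 0.5129151292
k = 25 + 10 * 0.5129151292 = 30.12915129
Then, compute burden:
B = k * D / 1000 = 30.12915129 * 78 / 1000
= 2350.073801 / 1000
= 2.3501 m

2.3501 m


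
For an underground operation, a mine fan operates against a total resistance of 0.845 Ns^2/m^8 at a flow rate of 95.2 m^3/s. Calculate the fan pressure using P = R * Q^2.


Compute Q^2:
Q^2 = 95.2^2 = 9063.04
Compute pressure:
P = R * Q^2 = 0.845 * 9063.04
= 7658.2688 Pa

7658.2688 Pa


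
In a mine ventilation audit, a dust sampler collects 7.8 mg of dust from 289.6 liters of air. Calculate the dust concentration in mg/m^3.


Convert liters to m^3: 1 m^3 = 1000 L
Concentration = mass / volume * 1000
= 7.8 / 289.6 * 1000
= 0.02693370166 * 1000
= 26.9337 mg/m^3

26.9337 mg/m^3


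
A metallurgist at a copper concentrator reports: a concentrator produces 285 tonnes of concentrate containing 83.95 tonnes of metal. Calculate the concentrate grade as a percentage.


29.4561%

Grade = (metal in concentrate / concentrate mass) * 100
= (83.95 / 285) * 100
= 0.2945614035 * 100
= 29.4561%


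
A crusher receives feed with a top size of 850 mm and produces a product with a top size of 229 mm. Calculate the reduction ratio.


3.7118

Reduction ratio = feed size / product size
= 850 / 229
= 3.7118


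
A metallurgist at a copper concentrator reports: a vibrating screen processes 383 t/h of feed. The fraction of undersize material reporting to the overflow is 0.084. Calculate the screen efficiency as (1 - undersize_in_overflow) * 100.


Screen efficiency = (1 - fraction of undersize in overflow) * 100
= (1 - 0.084) * 100
= 0.916 * 100
= 91.6%

91.6%


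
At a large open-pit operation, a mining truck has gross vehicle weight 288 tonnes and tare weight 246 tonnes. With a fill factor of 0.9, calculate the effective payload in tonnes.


Maximum payload = gross - tare
= 288 - 246 = 42 tonnes
Effective payload = max payload * fill factor
= 42 * 0.9
= 37.8 tonnes

37.8 tonnes


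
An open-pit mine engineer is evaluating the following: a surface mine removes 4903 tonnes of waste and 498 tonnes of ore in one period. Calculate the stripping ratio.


Stripping ratio = waste tonnage / ore tonnage
= 4903 / 498
= 9.8454

9.8454


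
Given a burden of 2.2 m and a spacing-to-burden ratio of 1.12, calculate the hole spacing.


Spacing = burden * ratio
= 2.2 * 1.12
= 2.464 m

2.464 m


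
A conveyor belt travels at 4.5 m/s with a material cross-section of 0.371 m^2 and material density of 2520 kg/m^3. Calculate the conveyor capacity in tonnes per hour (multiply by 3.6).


Volumetric flow = speed * area
= 4.5 * 0.371 = 1.6695 m^3/s
Mass flow = volumetric * density
= 1.6695 * 2520 = 4207.14 kg/s
Convert to t/h: multiply by 3.6
Capacity = 4207.14 * 3.6
= 15145.704 t/h

15145.704 t/h


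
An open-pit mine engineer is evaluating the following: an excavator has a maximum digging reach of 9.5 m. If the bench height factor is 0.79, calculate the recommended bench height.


7.505 m

Bench height = reach * factor
= 9.5 * 0.79
= 7.505 m


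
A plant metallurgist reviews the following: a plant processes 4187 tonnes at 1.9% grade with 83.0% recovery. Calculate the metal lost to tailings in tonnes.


13.524 tonnes

Total metal in feed:
= 4187 * 1.9 / 100 = 79.553 tonnes
Metal recovered:
= 79.553 * 83.0 / 100 = 66.02899 tonnes
Metal lost to tailings:
= 79.553 - 66.02899
= 13.524 tonnes


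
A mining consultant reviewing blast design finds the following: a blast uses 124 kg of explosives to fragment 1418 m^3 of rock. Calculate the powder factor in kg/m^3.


0.0874 kg/m^3

Powder factor = explosive mass / rock volume
= 124 / 1418
= 0.0874 kg/m^3


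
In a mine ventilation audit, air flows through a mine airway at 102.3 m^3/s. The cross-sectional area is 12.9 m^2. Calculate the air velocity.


Velocity = flow rate / cross-sectional area
= 102.3 / 12.9
= 7.9302 m/s

7.9302 m/s


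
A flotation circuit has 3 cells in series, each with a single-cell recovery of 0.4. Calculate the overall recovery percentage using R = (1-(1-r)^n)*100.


78.4%

Complement of single-cell recovery:
1 - r = 1 - 0.4 = 0.6
Raise to power n:
(1 - r)^3 = 0.6^3 = 0.216
Overall recovery:
R = (1 - 0.216) * 100
= 78.4%


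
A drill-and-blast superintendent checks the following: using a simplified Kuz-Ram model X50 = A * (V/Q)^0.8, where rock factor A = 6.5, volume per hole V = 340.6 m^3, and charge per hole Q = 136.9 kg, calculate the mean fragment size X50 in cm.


Compute V/Q:
V/Q = 340.6 / 136.9 = 2.487947407
Raise to the power 0.8:
(V/Q)^0.8 = 2.487947407^0.8 = 2.073351601
Multiply by A:
X50 = 6.5 * 2.073351601
= 13.4768 cm

13.4768 cm


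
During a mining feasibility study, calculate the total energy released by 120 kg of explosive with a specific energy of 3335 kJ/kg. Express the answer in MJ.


Energy = mass * specific_energy / 1000
= 120 * 3335 / 1000
= 400200 / 1000
= 400.2 MJ

400.2 MJ


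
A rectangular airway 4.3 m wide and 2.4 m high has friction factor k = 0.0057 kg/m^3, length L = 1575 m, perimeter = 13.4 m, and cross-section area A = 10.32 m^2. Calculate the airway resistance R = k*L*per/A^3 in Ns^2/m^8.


Compute the numerator:
k * L * per = 0.0057 * 1575 * 13.4
= 120.2985
Compute the denominator:
A^3 = 10.32^3 = 1099.104768
Resistance:
R = 120.2985 / 1099.104768
= 0.1095 Ns^2/m^8

0.1095 Ns^2/m^8


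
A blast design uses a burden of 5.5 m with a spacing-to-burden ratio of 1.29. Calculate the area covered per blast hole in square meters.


39.0225 m^2

First, find the spacing:
Spacing = burden * ratio = 5.5 * 1.29
= 7.095 m
Then, calculate the area:
Area = burden * spacing = 5.5 * 7.095
= 39.0225 m^2


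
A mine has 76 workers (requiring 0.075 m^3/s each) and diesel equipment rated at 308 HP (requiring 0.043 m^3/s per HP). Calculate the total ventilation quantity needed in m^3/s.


Airflow for workers:
Q_people = 76 * 0.075 = 5.7 m^3/s
Airflow for diesel equipment:
Q_diesel = 308 * 0.043 = 13.244 m^3/s
Total ventilation:
Q_total = 5.7 + 13.244
= 18.944 m^3/s

18.944 m^3/s


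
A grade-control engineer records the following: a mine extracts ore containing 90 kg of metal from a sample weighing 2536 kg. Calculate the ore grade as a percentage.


3.5489%

Ore grade = (metal mass / ore mass) * 100
= (90 / 2536) * 100
= 0.03548895899 * 100
= 3.5489%


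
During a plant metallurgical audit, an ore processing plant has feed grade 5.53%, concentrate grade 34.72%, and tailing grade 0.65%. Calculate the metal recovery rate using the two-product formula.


Using the two-product formula:
R = 100 * c * (f - t) / (f * (c - t))
Numerator = 100 * 34.72 * (5.53 - 0.65)
= 100 * 34.72 * 4.88
= 16943.36
Denominator = 5.53 * (34.72 - 0.65)
= 5.53 * 34.07
= 188.4071
R = 16943.36 / 188.4071
= 89.9295%

89.9295%


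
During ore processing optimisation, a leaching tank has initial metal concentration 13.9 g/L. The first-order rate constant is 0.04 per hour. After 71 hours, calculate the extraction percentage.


94.1574%

Compute the exponent:
-k * t = -0.04 * 71 = -2.84
Remaining concentration:
C = 13.9 * exp(-2.84)
= 13.9 * 0.05842566596
= 0.8121167569 g/L
Extracted = 13.9 - 0.8121167569 = 13.08788324 g/L
Extraction % = 13.08788324 / 13.9 * 100
= 94.1574%


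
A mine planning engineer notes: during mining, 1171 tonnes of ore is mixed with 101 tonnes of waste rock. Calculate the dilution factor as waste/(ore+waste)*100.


7.9403%

Total material = ore + waste
= 1171 + 101 = 1272 tonnes
Dilution = waste / total * 100
= 101 / 1272 * 100
= 0.07940251572 * 100
= 7.9403%


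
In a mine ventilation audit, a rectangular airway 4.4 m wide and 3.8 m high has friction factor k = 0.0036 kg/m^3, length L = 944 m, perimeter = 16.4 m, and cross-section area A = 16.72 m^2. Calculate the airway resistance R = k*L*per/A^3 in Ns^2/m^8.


0.0119 Ns^2/m^8

Compute the numerator:
k * L * per = 0.0036 * 944 * 16.4
= 55.73376
Compute the denominator:
A^3 = 16.72^3 = 4674.216448
Resistance:
R = 55.73376 / 4674.216448
= 0.0119 Ns^2/m^8


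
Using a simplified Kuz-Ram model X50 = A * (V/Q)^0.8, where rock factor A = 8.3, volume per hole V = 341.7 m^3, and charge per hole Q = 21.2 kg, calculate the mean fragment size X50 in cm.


76.723 cm

Compute V/Q:
V/Q = 341.7 / 21.2 = 16.11792453
Raise to the power 0.8:
(V/Q)^0.8 = 16.11792453^0.8 = 9.243730907
Multiply by A:
X50 = 8.3 * 9.243730907
= 76.723 cm


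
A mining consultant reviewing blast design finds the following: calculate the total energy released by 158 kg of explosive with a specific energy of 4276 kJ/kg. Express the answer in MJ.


Energy = mass * specific_energy / 1000
= 158 * 4276 / 1000
= 675608 / 1000
= 675.608 MJ

675.608 MJ


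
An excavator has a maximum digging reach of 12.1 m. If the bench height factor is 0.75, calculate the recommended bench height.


9.075 m

Bench height = reach * factor
= 12.1 * 0.75
= 9.075 m


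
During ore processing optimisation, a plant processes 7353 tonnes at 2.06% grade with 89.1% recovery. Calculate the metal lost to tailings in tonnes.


Total metal in feed:
= 7353 * 2.06 / 100 = 151.4718 tonnes
Metal recovered:
= 151.4718 * 89.1 / 100 = 134.9613738 tonnes
Metal lost to tailings:
= 151.4718 - 134.9613738
= 16.5104 tonnes

16.5104 tonnes


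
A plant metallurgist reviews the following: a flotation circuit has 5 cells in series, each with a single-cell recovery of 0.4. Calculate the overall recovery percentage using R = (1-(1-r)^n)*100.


92.224%

Complement of single-cell recovery:
1 - r = 1 - 0.4 = 0.6
Raise to power n:
(1 - r)^5 = 0.6^5 = 0.07776
Overall recovery:
R = (1 - 0.07776) * 100
= 92.224%


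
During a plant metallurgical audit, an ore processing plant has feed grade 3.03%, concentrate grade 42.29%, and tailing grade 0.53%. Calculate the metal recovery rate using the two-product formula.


83.5554%

Using the two-product formula:
R = 100 * c * (f - t) / (f * (c - t))
Numerator = 100 * 42.29 * (3.03 - 0.53)
= 100 * 42.29 * 2.5
= 10572.5
Denominator = 3.03 * (42.29 - 0.53)
= 3.03 * 41.76
= 126.5328
R = 10572.5 / 126.5328
= 83.5554%


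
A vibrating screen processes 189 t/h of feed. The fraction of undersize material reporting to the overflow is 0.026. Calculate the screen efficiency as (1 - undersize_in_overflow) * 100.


97.4%

Screen efficiency = (1 - fraction of undersize in overflow) * 100
= (1 - 0.026) * 100
= 0.974 * 100
= 97.4%


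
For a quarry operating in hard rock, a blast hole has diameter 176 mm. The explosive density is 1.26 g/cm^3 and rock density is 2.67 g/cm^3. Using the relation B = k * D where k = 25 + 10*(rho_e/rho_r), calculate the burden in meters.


First, compute k:
rho_e / rho_r = 1.26 / 2.67 = 0.4719101124
k = 25 + 10 * 0.4719101124 = 29.71910112
Then, compute burden:
B = k * D / 1000 = 29.71910112 * 176 / 1000
= 5230.561798 / 1000
= 5.2306 m

5.2306 m


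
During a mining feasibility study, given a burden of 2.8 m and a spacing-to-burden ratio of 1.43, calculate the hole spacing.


Spacing = burden * ratio
= 2.8 * 1.43
= 4.004 m

4.004 m


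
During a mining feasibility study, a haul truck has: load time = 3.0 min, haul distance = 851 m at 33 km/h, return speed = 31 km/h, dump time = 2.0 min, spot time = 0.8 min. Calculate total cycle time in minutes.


Convert haul speed to m/min: 33 * 1000/60 = 550 m/min
Haul time = 851 / 550 = 1.547272727 min
Convert return speed to m/min: 31 * 1000/60 = 516.6666667 m/min
Return time = 851 / 516.6666667 = 1.647096774 min
Total cycle time:
= 3.0 + 1.547272727 + 2.0 + 1.647096774 + 0.8
= 8.9944 min

8.9944 min


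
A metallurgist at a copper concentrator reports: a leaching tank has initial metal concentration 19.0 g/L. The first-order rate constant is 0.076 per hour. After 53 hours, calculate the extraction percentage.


98.219%

Compute the exponent:
-k * t = -0.076 * 53 = -4.028
Remaining concentration:
C = 19.0 * exp(-4.028)
= 19.0 * 0.01780991419
= 0.3383883695 g/L
Extracted = 19.0 - 0.3383883695 = 18.66161163 g/L
Extraction % = 18.66161163 / 19.0 * 100
= 98.219%


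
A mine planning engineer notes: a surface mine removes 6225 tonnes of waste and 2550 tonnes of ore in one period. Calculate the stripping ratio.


2.4412

Stripping ratio = waste tonnage / ore tonnage
= 6225 / 2550
= 2.4412


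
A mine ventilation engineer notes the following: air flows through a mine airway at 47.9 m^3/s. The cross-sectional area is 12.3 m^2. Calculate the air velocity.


Velocity = flow rate / cross-sectional area
= 47.9 / 12.3
= 3.8943 m/s

3.8943 m/s


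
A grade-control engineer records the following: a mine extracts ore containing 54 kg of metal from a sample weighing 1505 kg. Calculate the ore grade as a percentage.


Ore grade = (metal mass / ore mass) * 100
= (54 / 1505) * 100
= 0.03588039867 * 100
= 3.588%

3.588%


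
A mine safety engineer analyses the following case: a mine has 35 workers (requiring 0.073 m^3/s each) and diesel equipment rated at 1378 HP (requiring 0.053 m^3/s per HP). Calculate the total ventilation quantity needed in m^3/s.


75.589 m^3/s

Airflow for workers:
Q_people = 35 * 0.073 = 2.555 m^3/s
Airflow for diesel equipment:
Q_diesel = 1378 * 0.053 = 73.034 m^3/s
Total ventilation:
Q_total = 2.555 + 73.034
= 75.589 m^3/s


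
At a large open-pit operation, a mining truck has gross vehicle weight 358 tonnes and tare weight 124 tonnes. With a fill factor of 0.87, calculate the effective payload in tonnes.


203.58 tonnes

Maximum payload = gross - tare
= 358 - 124 = 234 tonnes
Effective payload = max payload * fill factor
= 234 * 0.87
= 203.58 tonnes


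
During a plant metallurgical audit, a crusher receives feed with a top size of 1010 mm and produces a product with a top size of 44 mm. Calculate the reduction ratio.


22.9545

Reduction ratio = feed size / product size
= 1010 / 44
= 22.9545


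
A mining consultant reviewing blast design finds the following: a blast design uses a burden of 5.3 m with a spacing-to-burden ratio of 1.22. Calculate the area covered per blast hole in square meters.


34.2698 m^2

First, find the spacing:
Spacing = burden * ratio = 5.3 * 1.22
= 6.466 m
Then, calculate the area:
Area = burden * spacing = 5.3 * 6.466
= 34.2698 m^2


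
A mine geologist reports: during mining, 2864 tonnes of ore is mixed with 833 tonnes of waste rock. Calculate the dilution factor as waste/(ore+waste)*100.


Total material = ore + waste
= 2864 + 833 = 3697 tonnes
Dilution = waste / total * 100
= 833 / 3697 * 100
= 0.2253178253 * 100
= 22.5318%

22.5318%


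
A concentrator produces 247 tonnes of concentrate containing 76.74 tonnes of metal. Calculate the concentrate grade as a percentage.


31.0688%

Grade = (metal in concentrate / concentrate mass) * 100
= (76.74 / 247) * 100
= 0.3106882591 * 100
= 31.0688%


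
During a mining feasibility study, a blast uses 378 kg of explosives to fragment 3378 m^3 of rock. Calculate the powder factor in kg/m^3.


Powder factor = explosive mass / rock volume
= 378 / 3378
= 0.1119 kg/m^3

0.1119 kg/m^3


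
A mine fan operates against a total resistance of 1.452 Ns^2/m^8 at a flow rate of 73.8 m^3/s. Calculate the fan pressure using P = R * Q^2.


Compute Q^2:
Q^2 = 73.8^2 = 5446.44
Compute pressure:
P = R * Q^2 = 1.452 * 5446.44
= 7908.2309 Pa

7908.2309 Pa


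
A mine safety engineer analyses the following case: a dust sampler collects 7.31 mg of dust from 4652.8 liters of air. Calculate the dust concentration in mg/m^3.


1.5711 mg/m^3

Convert liters to m^3: 1 m^3 = 1000 L
Concentration = mass / volume * 1000
= 7.31 / 4652.8 * 1000
= 0.001571096974 * 1000
= 1.5711 mg/m^3


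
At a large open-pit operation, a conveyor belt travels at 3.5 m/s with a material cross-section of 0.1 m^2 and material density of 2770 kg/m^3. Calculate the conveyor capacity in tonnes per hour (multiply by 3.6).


3490.2 t/h

Volumetric flow = speed * area
= 3.5 * 0.1 = 0.35 m^3/s
Mass flow = volumetric * density
= 0.35 * 2770 = 969.5 kg/s
Convert to t/h: multiply by 3.6
Capacity = 969.5 * 3.6
= 3490.2 t/h


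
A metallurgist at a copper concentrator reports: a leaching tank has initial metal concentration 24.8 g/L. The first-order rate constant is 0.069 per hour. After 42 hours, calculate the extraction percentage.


94.4867%

Compute the exponent:
-k * t = -0.069 * 42 = -2.898
Remaining concentration:
C = 24.8 * exp(-2.898)
= 24.8 * 0.05513337662
= 1.36730774 g/L
Extracted = 24.8 - 1.36730774 = 23.43269226 g/L
Extraction % = 23.43269226 / 24.8 * 100
= 94.4867%


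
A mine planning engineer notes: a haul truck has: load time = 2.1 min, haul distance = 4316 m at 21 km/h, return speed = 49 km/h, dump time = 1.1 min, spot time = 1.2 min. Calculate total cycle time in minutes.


22.0163 min

Convert haul speed to m/min: 21 * 1000/60 = 350 m/min
Haul time = 4316 / 350 = 12.33142857 min
Convert return speed to m/min: 49 * 1000/60 = 816.6666667 m/min
Return time = 4316 / 816.6666667 = 5.284897959 min
Total cycle time:
= 2.1 + 12.33142857 + 1.1 + 5.284897959 + 1.2
= 22.0163 min


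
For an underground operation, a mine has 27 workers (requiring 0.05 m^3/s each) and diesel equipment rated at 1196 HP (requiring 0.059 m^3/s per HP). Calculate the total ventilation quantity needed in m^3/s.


Airflow for workers:
Q_people = 27 * 0.05 = 1.35 m^3/s
Airflow for diesel equipment:
Q_diesel = 1196 * 0.059 = 70.564 m^3/s
Total ventilation:
Q_total = 1.35 + 70.564
= 71.914 m^3/s

71.914 m^3/s


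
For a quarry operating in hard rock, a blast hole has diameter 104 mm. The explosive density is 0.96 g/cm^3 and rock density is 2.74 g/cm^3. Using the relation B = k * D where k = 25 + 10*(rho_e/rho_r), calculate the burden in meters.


2.9644 m

First, compute k:
rho_e / rho_r = 0.96 / 2.74 = 0.3503649635
k = 25 + 10 * 0.3503649635 = 28.50364964
Then, compute burden:
B = k * D / 1000 = 28.50364964 * 104 / 1000
= 2964.379562 / 1000
= 2.9644 m


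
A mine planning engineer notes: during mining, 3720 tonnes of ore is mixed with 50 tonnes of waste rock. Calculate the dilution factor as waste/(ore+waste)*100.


1.3263%

Total material = ore + waste
= 3720 + 50 = 3770 tonnes
Dilution = waste / total * 100
= 50 / 3770 * 100
= 0.01326259947 * 100
= 1.3263%


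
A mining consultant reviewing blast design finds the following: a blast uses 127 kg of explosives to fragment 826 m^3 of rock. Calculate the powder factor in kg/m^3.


0.1538 kg/m^3

Powder factor = explosive mass / rock volume
= 127 / 826
= 0.1538 kg/m^3


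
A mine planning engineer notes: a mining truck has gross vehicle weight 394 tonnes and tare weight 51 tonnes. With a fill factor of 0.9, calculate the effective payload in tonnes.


308.7 tonnes

Maximum payload = gross - tare
= 394 - 51 = 343 tonnes
Effective payload = max payload * fill factor
= 343 * 0.9
= 308.7 tonnes


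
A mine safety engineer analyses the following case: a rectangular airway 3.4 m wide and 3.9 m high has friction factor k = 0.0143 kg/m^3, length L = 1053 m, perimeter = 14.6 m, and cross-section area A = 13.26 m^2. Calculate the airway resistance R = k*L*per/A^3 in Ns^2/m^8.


Compute the numerator:
k * L * per = 0.0143 * 1053 * 14.6
= 219.84534
Compute the denominator:
A^3 = 13.26^3 = 2331.473976
Resistance:
R = 219.84534 / 2331.473976
= 0.0943 Ns^2/m^8

0.0943 Ns^2/m^8


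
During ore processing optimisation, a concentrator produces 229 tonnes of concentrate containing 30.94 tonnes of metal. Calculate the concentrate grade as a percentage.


Grade = (metal in concentrate / concentrate mass) * 100
= (30.94 / 229) * 100
= 0.1351091703 * 100
= 13.5109%

13.5109%


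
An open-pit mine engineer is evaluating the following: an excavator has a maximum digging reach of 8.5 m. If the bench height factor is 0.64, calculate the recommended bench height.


Bench height = reach * factor
= 8.5 * 0.64
= 5.44 m

5.44 m


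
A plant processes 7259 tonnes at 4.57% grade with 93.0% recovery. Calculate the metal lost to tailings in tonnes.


23.2215 tonnes

Total metal in feed:
= 7259 * 4.57 / 100 = 331.7363 tonnes
Metal recovered:
= 331.7363 * 93.0 / 100 = 308.514759 tonnes
Metal lost to tailings:
= 331.7363 - 308.514759
= 23.2215 tonnes


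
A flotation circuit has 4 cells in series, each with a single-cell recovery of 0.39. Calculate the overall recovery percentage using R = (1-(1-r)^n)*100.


86.1542%

Complement of single-cell recovery:
1 - r = 1 - 0.39 = 0.61
Raise to power n:
(1 - r)^4 = 0.61^4 = 0.13845841
Overall recovery:
R = (1 - 0.13845841) * 100
= 86.1542%


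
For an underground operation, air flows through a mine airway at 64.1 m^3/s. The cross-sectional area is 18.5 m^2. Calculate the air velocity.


3.4649 m/s

Velocity = flow rate / cross-sectional area
= 64.1 / 18.5
= 3.4649 m/s


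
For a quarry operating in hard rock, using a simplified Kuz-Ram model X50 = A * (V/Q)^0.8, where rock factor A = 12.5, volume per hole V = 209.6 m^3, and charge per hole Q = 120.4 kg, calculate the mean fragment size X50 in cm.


Compute V/Q:
V/Q = 209.6 / 120.4 = 1.740863787
Raise to the power 0.8:
(V/Q)^0.8 = 1.740863787^0.8 = 1.558159217
Multiply by A:
X50 = 12.5 * 1.558159217
= 19.477 cm

19.477 cm


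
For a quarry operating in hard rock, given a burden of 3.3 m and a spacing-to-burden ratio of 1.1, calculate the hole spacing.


3.63 m

Spacing = burden * ratio
= 3.3 * 1.1
= 3.63 m


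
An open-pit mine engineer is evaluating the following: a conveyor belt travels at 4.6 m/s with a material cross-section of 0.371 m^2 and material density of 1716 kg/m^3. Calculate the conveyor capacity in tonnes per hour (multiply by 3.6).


Volumetric flow = speed * area
= 4.6 * 0.371 = 1.7066 m^3/s
Mass flow = volumetric * density
= 1.7066 * 1716 = 2928.5256 kg/s
Convert to t/h: multiply by 3.6
Capacity = 2928.5256 * 3.6
= 10542.6922 t/h

10542.6922 t/h


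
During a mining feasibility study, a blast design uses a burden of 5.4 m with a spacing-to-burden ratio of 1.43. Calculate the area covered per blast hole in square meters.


First, find the spacing:
Spacing = burden * ratio = 5.4 * 1.43
= 7.722 m
Then, calculate the area:
Area = burden * spacing = 5.4 * 7.722
= 41.6988 m^2

41.6988 m^2
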